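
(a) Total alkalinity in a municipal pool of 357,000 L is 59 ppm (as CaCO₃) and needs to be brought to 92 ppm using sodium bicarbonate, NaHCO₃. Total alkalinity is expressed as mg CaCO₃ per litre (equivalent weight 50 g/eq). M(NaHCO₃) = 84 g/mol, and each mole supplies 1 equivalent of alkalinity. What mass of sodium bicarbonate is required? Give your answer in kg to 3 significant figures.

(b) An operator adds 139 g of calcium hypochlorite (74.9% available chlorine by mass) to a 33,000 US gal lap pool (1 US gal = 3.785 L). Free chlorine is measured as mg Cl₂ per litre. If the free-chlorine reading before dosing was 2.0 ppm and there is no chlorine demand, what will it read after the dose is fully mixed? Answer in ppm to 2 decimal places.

(a) Alkalinity to add: (92 − 59) = 33 mg/L as CaCO₃ × 357,000 L = 11,780 g as CaCO₃.
(a) Equivalents: 11,780 g ÷ 50 g/eq = 235.6 eq.
(a) NaHCO₃ supplies 1 eq per mole → 235.6 mol.
(a) Mass: 235.6 mol × 84 g/mol = 19,790 g.

(b) Volume: 33,000 US gal × 3.785 L/gal = 124,905 L.
(b) Available chlorine delivered: 139 g × 0.749 = 104.1 g as Cl₂.
(b) Concentration rise: 104.1 g / 124,905 L = 0.8335 mg/L = 0.83 ppm.
(b) Final FC: 2.0 + 0.83 = 2.83 ppm.

(a) 19.8 kg; (b) 2.83 ppm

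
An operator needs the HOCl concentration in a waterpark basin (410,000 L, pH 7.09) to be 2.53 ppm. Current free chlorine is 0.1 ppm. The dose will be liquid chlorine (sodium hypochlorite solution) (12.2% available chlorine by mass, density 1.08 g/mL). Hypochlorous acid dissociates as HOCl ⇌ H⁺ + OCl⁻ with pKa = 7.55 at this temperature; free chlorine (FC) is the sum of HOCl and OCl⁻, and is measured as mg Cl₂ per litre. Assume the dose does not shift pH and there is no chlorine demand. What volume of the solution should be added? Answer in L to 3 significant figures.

10.3 L

[OCl⁻]/[HOCl] = 10^(pH − pKa) = 10^(7.09 − 7.55) = 0.3467; fraction as HOCl = 1/(1 + 0.3467) = 0.7425.
Free chlorine required for 2.53 ppm HOCl: 2.53 / 0.7425 = 3.407 ppm.
FC to add: 3.407 − 0.1 = 3.307 mg/L as Cl₂.
Cl₂ equivalent: 3.307 mg/L × 410,000 L = 1356 g.
Product at 12.2% available Cl: 1356 / 0.122 = 11,110 g.
Volume: 11,110 g ÷ 1.08 g/mL = 10,290 mL.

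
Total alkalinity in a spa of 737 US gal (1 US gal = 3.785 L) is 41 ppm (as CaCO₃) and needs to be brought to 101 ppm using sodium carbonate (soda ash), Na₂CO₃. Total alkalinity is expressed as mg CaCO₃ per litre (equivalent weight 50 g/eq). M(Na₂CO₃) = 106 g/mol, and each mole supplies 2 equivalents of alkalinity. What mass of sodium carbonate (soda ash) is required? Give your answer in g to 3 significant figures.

Volume: 737 US gal × 3.785 L/gal = 2,790 L.
Alkalinity to add: (101 − 41) = 60 mg/L as CaCO₃ × 2,790 L = 167.4 g as CaCO₃.
Equivalents: 167.4 g ÷ 50 g/eq = 3.347 eq.
Each mole of Na₂CO₃ supplies 2 eq, so 3.347 / 2 = 1.674 mol.
Mass: 1.674 mol × 106 g/mol = 177.4 g.

177 g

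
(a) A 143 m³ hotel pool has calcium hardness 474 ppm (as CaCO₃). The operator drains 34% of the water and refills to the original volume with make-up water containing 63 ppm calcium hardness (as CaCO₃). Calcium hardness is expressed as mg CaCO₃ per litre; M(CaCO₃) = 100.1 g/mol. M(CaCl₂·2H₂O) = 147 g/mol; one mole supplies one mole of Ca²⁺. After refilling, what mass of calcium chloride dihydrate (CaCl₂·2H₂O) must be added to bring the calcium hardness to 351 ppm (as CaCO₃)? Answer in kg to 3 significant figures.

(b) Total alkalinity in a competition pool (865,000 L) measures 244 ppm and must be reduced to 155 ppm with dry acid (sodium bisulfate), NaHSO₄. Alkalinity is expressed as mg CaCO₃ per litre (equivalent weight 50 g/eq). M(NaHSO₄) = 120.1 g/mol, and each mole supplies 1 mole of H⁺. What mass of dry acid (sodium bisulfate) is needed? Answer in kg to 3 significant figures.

(a) Volume: 143 m³ = 143,000 L.
(a) After draining 34% and refilling: 474 × 0.66 + 63 × 0.34 = 334.26 ppm.
(a) Deficit to target: 351 − 334.26 = 16.74 mg/L.
(a) As CaCO₃: 16.74 mg/L × 143,000 L = 2394 g; ÷ 100.1 = 23.91 mol Ca²⁺.
(a) Mass: 23.91 × 147 = 3515 g.

(b) Alkalinity to neutralize: (244 − 155) = 89 mg/L as CaCO₃ × 865,000 L = 76,980 g as CaCO₃.
(b) Equivalents of H⁺ required: 76,980 ÷ 50 g/eq = 1540 eq = 1540 mol NaHSO₄.
(b) Mass of NaHSO₄: 1540 × 120.1 = 184,900 g.

(a) 3.52 kg; (b) 185 kg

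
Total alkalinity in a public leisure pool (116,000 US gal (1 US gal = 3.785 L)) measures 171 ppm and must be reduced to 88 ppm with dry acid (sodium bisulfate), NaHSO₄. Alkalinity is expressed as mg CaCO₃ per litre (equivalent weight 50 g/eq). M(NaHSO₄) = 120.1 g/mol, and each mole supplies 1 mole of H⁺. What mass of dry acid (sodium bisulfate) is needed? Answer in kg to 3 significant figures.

Volume: 116,000 US gal × 3.785 L/gal = 439,060 L.
Alkalinity to neutralize: (171 − 88) = 83 mg/L as CaCO₃ × 439,060 L = 36,440 g as CaCO₃.
Equivalents of H⁺ required: 36,440 ÷ 50 g/eq = 728.8 eq = 728.8 mol NaHSO₄.
Mass of NaHSO₄: 728.8 × 120.1 = 87,530 g.

87.5 kg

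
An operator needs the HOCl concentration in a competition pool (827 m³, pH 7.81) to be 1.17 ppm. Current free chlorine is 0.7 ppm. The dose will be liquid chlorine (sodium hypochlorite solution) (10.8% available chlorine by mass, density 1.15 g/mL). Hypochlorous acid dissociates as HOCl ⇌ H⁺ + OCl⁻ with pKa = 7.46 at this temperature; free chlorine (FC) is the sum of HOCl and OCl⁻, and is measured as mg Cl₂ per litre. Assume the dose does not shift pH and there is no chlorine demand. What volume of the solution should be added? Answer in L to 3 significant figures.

20.6 L

Volume: 827 m³ = 827,000 L.
[OCl⁻]/[HOCl] = 10^(pH − pKa) = 10^(7.81 − 7.46) = 2.239; fraction as HOCl = 1/(1 + 2.239) = 0.3088.
Free chlorine required for 1.17 ppm HOCl: 1.17 / 0.3088 = 3.789 ppm.
FC to add: 3.789 − 0.7 = 3.089 mg/L as Cl₂.
Cl₂ equivalent: 3.089 mg/L × 827,000 L = 2555 g.
Product at 10.8% available Cl: 2555 / 0.108 = 23,660 g.
Volume: 23,660 g ÷ 1.15 g/mL = 20,570 mL.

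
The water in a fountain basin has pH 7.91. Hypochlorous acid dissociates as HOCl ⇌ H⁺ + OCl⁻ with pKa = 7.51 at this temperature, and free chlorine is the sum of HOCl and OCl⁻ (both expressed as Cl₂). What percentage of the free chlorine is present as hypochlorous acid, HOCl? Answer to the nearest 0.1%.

[OCl⁻]/[HOCl] = 10^(pH − pKa) = 10^(7.91 − 7.51) = 10^0.40 = 2.512.
Fraction as HOCl = 1 / (1 + 2.512) = 0.2847.

28.5%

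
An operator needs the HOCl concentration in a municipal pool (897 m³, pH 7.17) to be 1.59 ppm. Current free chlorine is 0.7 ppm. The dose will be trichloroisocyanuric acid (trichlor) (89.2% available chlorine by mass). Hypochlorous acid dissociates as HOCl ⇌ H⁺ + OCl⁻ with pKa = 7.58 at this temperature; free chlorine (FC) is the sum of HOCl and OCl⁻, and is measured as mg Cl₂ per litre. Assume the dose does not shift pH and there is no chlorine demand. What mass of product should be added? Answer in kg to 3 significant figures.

Volume: 897 m³ = 897,000 L.
[OCl⁻]/[HOCl] = 10^(pH − pKa) = 10^(7.17 − 7.58) = 0.389; fraction as HOCl = 1/(1 + 0.389) = 0.7199.
Free chlorine required for 1.59 ppm HOCl: 1.59 / 0.7199 = 2.209 ppm.
FC to add: 2.209 − 0.7 = 1.509 mg/L as Cl₂.
Cl₂ equivalent: 1.509 mg/L × 897,000 L = 1353 g.
Product at 89.2% available Cl: 1353 / 0.892 = 1517 g.

1.52 kg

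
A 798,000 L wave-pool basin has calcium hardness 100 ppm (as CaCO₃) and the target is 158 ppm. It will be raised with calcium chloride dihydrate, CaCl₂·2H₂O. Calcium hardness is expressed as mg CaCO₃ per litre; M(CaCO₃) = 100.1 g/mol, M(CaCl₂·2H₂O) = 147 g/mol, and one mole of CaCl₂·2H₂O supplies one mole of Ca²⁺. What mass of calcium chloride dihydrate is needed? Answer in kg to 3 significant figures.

Hardness to add: (158 − 100) = 58 mg/L as CaCO₃ × 798,000 L = 46,280 g as CaCO₃.
Moles of Ca²⁺ (1 mol Ca²⁺ ≡ 1 mol CaCO₃): 46,280 / 100.1 g/mol = 462.4 mol.
Mass of CaCl₂·2H₂O: 462.4 × 147 = 67,970 g.

68.0 kg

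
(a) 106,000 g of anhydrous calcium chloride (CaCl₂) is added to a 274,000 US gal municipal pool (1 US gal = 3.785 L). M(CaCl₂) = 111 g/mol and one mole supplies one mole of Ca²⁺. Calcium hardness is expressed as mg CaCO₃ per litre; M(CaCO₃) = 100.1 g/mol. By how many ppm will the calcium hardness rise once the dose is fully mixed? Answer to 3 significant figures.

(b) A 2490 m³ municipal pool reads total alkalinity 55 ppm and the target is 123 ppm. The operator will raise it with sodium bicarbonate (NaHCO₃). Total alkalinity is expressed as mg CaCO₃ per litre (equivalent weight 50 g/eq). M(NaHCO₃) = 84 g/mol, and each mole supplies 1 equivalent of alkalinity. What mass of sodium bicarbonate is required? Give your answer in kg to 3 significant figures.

(a) Volume: 274,000 US gal × 3.785 L/gal = 1,037,090 L.
(a) Moles of Ca²⁺: 106,000 g ÷ 111 g/mol = 955 mol.
(a) As CaCO₃: 955 mol × 100.1 g/mol = 95,590 g.
(a) Rise: 95,590 g / 1,037,090 L × 1000 = 92.17 mg/L.

(b) Volume: 2490 m³ = 2,490,000 L.
(b) Alkalinity to add: (123 − 55) = 68 mg/L as CaCO₃ × 2,490,000 L = 169,300 g as CaCO₃.
(b) Equivalents: 169,300 g ÷ 50 g/eq = 3386 eq.
(b) NaHCO₃ supplies 1 eq per mole → 3386 mol.
(b) Mass: 3386 mol × 84 g/mol = 284,500 g.

(a) 92.2 ppm; (b) 284 kg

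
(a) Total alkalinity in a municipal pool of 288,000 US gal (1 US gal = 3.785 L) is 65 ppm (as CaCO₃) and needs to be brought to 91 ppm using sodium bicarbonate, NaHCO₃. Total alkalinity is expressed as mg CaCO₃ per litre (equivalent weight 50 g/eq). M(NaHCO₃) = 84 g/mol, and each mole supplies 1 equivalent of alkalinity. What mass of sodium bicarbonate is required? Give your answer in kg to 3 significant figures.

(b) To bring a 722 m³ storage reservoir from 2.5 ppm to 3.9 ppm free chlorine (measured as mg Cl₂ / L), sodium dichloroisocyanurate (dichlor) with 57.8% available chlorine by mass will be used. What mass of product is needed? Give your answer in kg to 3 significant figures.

(a) 47.6 kg; (b) 1.75 kg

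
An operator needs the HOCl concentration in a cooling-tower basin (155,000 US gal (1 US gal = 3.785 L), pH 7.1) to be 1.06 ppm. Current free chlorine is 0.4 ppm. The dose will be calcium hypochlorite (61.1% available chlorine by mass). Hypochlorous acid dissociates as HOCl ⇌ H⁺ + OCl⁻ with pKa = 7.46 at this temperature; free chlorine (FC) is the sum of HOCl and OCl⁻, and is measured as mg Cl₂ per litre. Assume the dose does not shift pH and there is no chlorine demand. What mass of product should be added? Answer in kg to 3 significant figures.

Volume: 155,000 US gal × 3.785 L/gal = 586,675 L.
[OCl⁻]/[HOCl] = 10^(pH − pKa) = 10^(7.1 − 7.46) = 0.4365; fraction as HOCl = 1/(1 + 0.4365) = 0.6961.
Free chlorine required for 1.06 ppm HOCl: 1.06 / 0.6961 = 1.523 ppm.
FC to add: 1.523 − 0.4 = 1.123 mg/L as Cl₂.
Cl₂ equivalent: 1.123 mg/L × 586,675 L = 658.7 g.
Product at 61.1% available Cl: 658.7 / 0.611 = 1078 g.

1.08 kg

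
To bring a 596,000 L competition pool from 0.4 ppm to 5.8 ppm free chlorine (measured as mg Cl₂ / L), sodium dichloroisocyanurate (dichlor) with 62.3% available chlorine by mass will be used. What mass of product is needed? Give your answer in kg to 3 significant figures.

5.17 kg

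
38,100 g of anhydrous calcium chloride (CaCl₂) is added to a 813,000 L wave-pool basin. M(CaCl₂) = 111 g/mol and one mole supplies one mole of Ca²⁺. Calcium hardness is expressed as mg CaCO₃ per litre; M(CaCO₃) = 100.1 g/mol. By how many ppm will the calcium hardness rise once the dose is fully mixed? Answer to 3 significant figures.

42.3 ppm

Moles of Ca²⁺: 38,100 g ÷ 111 g/mol = 343.2 mol.
As CaCO₃: 343.2 mol × 100.1 g/mol = 34,360 g.
Rise: 34,360 g / 813,000 L × 1000 = 42.26 mg/L.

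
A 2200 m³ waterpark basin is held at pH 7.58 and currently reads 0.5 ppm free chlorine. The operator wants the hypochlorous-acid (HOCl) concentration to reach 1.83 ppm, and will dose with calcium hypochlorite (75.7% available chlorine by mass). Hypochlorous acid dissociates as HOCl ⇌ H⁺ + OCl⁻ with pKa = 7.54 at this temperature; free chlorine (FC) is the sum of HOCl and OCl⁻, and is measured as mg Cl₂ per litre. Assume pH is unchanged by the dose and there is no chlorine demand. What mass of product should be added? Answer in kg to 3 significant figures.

Volume: 2200 m³ = 2,200,000 L.
[OCl⁻]/[HOCl] = 10^(pH − pKa) = 10^(7.58 − 7.54) = 1.096; fraction as HOCl = 1/(1 + 1.096) = 0.477.
Free chlorine required for 1.83 ppm HOCl: 1.83 / 0.477 = 3.837 ppm.
FC to add: 3.837 − 0.5 = 3.337 mg/L as Cl₂.
Cl₂ equivalent: 3.337 mg/L × 2,200,000 L = 7340 g.
Product at 75.7% available Cl: 7340 / 0.757 = 9697 g.

9.70 kg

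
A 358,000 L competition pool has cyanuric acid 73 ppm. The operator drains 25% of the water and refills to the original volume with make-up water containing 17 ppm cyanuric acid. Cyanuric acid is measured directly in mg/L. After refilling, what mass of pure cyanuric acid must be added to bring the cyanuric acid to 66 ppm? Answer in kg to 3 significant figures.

After draining 25% and refilling: 73 × 0.75 + 17 × 0.25 = 59 ppm.
Deficit to target: 66 − 59 = 7 mg/L.
Mass: 7 mg/L × 358,000 L = 2506 g cyanuric acid.

2.51 kg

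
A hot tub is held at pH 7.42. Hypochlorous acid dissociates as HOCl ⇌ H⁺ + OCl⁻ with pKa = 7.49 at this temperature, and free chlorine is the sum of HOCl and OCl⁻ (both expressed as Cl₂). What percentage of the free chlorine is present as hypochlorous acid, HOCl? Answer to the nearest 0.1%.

54.0%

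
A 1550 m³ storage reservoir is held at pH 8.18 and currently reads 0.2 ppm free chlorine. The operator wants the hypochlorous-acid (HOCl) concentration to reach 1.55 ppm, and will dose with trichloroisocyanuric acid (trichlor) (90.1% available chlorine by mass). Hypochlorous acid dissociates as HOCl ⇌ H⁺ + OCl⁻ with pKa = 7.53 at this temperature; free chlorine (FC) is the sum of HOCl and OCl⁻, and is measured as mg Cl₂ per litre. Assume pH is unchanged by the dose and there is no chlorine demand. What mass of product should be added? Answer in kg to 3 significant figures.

14.2 kg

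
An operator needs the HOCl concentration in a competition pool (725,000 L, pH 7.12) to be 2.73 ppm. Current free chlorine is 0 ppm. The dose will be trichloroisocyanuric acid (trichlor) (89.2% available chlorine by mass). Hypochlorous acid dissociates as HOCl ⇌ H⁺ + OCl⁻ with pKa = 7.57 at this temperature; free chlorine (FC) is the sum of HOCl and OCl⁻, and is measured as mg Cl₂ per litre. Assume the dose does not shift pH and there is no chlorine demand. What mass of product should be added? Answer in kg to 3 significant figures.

[OCl⁻]/[HOCl] = 10^(pH − pKa) = 10^(7.12 − 7.57) = 0.3548; fraction as HOCl = 1/(1 + 0.3548) = 0.7381.
Free chlorine required for 2.73 ppm HOCl: 2.73 / 0.7381 = 3.699 ppm.
FC to add: 3.699 − 0 = 3.699 mg/L as Cl₂.
Cl₂ equivalent: 3.699 mg/L × 725,000 L = 2682 g.
Product at 89.2% available Cl: 2682 / 0.892 = 3006 g.

3.01 kg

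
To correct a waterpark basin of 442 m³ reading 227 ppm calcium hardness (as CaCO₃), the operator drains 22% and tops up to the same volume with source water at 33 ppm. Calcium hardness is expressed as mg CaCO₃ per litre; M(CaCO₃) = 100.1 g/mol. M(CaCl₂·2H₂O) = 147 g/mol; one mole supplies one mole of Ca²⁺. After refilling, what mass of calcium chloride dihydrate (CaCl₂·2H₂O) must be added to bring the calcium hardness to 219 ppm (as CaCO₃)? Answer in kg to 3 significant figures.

Volume: 442 m³ = 442,000 L.
After draining 22% and refilling: 227 × 0.78 + 33 × 0.22 = 184.32 ppm.
Deficit to target: 219 − 184.32 = 34.68 mg/L.
As CaCO₃: 34.68 mg/L × 442,000 L = 15,330 g; ÷ 100.1 = 153.1 mol Ca²⁺.
Mass: 153.1 × 147 = 22,510 g.

22.5 kg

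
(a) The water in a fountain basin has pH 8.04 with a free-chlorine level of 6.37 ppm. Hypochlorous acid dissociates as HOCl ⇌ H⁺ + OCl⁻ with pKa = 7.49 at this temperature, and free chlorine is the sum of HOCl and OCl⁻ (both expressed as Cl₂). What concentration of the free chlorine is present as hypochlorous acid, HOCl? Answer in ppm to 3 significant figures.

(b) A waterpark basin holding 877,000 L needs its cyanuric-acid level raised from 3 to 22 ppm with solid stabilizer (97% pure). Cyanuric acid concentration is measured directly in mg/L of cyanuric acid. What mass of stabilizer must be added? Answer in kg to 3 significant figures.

(a) 1.40 ppm; (b) 17.2 kg

(a) [OCl⁻]/[HOCl] = 10^(pH − pKa) = 10^(8.04 − 7.49) = 10^0.55 = 3.548.
(a) Fraction as HOCl = 1 / (1 + 3.548) = 0.2199.
(a) HOCl = 0.2199 × 6.37 ppm = 1.401 ppm.

(b) CYA to add: (22 − 3) = 19 mg/L × 877,000 L = 16,660 g cyanuric acid.
(b) At 97% purity: 16,660 / 0.97 = 17,180 g product.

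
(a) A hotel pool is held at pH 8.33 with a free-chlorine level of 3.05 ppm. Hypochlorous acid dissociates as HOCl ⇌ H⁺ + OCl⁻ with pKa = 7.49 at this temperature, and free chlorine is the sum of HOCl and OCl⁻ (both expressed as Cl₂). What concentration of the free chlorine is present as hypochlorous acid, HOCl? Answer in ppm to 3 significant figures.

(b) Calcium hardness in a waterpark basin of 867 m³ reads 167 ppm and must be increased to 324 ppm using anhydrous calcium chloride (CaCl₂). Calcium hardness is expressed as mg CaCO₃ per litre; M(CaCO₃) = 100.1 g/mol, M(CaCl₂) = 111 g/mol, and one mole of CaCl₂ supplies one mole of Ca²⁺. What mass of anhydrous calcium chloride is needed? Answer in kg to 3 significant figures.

(a) [OCl⁻]/[HOCl] = 10^(pH − pKa) = 10^(8.33 − 7.49) = 10^0.84 = 6.918.
(a) Fraction as HOCl = 1 / (1 + 6.918) = 0.1263.
(a) HOCl = 0.1263 × 3.05 ppm = 0.3852 ppm.

(b) Volume: 867 m³ = 867,000 L.
(b) Hardness to add: (324 − 167) = 157 mg/L as CaCO₃ × 867,000 L = 136,100 g as CaCO₃.
(b) Moles of Ca²⁺ (1 mol Ca²⁺ ≡ 1 mol CaCO₃): 136,100 / 100.1 g/mol = 1360 mol.
(b) Mass of CaCl₂: 1360 × 111 = 150,900 g.

(a) 0.385 ppm; (b) 151 kg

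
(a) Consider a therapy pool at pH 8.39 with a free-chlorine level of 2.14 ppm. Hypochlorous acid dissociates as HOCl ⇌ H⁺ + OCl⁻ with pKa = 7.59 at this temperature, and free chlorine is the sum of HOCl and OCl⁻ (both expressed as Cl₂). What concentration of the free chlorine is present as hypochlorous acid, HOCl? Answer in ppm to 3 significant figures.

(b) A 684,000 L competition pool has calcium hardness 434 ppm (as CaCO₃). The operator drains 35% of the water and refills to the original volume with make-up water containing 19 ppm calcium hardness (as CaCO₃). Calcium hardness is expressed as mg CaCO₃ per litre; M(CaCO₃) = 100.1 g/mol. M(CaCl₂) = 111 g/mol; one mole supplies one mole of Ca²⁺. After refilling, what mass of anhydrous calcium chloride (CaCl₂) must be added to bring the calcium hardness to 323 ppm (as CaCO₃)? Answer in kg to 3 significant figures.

(a) 0.293 ppm; (b) 26.0 kg

(a) [OCl⁻]/[HOCl] = 10^(pH − pKa) = 10^(8.39 − 7.59) = 10^0.80 = 6.31.
(a) Fraction as HOCl = 1 / (1 + 6.31) = 0.1368.
(a) HOCl = 0.1368 × 2.14 ppm = 0.2928 ppm.

(b) After draining 35% and refilling: 434 × 0.65 + 19 × 0.35 = 288.75 ppm.
(b) Deficit to target: 323 − 288.75 = 34.25 mg/L.
(b) As CaCO₃: 34.25 mg/L × 684,000 L = 23,430 g; ÷ 100.1 = 234 mol Ca²⁺.
(b) Mass: 234 × 111 = 25,980 g.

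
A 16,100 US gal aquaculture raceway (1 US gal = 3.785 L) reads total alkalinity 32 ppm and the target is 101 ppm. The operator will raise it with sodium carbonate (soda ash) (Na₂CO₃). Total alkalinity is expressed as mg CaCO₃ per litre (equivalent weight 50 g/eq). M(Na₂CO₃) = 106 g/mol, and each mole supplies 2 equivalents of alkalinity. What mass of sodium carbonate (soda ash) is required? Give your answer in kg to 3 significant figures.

4.46 kg

Volume: 16,100 US gal × 3.785 L/gal = 60,938 L.
Alkalinity to add: (101 − 32) = 69 mg/L as CaCO₃ × 60,938 L = 4205 g as CaCO₃.
Equivalents: 4205 g ÷ 50 g/eq = 84.1 eq.
Each mole of Na₂CO₃ supplies 2 eq, so 84.1 / 2 = 42.05 mol.
Mass: 42.05 mol × 106 g/mol = 4457 g.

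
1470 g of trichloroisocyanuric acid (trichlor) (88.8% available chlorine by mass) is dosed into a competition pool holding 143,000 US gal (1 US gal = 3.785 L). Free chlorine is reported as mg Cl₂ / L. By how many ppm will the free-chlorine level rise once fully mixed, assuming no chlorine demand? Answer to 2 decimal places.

Volume: 143,000 US gal × 3.785 L/gal = 541,255 L.
Available chlorine delivered: 1470 g × 0.888 = 1305 g as Cl₂.
Concentration rise: 1305 g / 541,255 L = 2.412 mg/L = 2.41 ppm.

2.41 ppm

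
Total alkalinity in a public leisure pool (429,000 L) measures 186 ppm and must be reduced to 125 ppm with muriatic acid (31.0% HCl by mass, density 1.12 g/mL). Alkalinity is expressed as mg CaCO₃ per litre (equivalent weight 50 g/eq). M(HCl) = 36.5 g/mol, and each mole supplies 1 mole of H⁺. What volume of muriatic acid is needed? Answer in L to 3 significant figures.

55.0 L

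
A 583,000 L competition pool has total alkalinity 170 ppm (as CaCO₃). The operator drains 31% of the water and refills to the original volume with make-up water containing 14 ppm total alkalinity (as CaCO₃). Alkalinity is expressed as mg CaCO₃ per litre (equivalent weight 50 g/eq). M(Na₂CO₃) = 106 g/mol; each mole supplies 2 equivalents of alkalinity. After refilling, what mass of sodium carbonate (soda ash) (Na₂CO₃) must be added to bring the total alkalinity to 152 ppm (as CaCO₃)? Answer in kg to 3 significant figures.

18.8 kg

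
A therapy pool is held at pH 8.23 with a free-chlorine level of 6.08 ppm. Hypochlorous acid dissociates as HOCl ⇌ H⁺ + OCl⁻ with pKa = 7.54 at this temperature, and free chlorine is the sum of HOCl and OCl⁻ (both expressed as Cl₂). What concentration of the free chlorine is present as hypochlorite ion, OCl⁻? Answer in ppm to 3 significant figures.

[OCl⁻]/[HOCl] = 10^(pH − pKa) = 10^(8.23 − 7.54) = 10^0.69 = 4.898.
Fraction as HOCl = 1 / (1 + 4.898) = 0.1696.
OCl⁻ = (1 − 0.1696) × 6.08 ppm = 5.049 ppm.

5.05 ppm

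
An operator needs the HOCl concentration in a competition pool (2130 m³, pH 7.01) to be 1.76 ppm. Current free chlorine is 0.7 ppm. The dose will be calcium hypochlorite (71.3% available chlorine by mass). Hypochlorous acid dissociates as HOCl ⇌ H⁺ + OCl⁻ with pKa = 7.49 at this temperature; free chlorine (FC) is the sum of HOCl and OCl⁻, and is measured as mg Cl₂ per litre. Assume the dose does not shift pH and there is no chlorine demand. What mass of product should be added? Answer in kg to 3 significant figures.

Volume: 2130 m³ = 2,130,000 L.
[OCl⁻]/[HOCl] = 10^(pH − pKa) = 10^(7.01 − 7.49) = 0.3311; fraction as HOCl = 1/(1 + 0.3311) = 0.7512.
Free chlorine required for 1.76 ppm HOCl: 1.76 / 0.7512 = 2.343 ppm.
FC to add: 2.343 − 0.7 = 1.643 mg/L as Cl₂.
Cl₂ equivalent: 1.643 mg/L × 2,130,000 L = 3499 g.
Product at 71.3% available Cl: 3499 / 0.713 = 4908 g.

4.91 kg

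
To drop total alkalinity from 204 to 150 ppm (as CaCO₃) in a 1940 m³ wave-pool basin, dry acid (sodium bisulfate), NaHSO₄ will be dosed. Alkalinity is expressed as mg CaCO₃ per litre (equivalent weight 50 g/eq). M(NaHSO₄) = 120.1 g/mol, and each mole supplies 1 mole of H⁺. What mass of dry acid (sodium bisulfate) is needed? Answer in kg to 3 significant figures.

Volume: 1940 m³ = 1,940,000 L.
Alkalinity to neutralize: (204 − 150) = 54 mg/L as CaCO₃ × 1,940,000 L = 104,800 g as CaCO₃.
Equivalents of H⁺ required: 104,800 ÷ 50 g/eq = 2095 eq = 2095 mol NaHSO₄.
Mass of NaHSO₄: 2095 × 120.1 = 251,600 g.

252 kg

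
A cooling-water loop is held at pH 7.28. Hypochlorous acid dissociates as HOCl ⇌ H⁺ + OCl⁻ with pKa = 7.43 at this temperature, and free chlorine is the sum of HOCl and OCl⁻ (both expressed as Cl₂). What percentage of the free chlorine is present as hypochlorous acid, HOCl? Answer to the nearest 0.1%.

58.5%

[OCl⁻]/[HOCl] = 10^(pH − pKa) = 10^(7.28 − 7.43) = 10^-0.15 = 0.7079.
Fraction as HOCl = 1 / (1 + 0.7079) = 0.5855.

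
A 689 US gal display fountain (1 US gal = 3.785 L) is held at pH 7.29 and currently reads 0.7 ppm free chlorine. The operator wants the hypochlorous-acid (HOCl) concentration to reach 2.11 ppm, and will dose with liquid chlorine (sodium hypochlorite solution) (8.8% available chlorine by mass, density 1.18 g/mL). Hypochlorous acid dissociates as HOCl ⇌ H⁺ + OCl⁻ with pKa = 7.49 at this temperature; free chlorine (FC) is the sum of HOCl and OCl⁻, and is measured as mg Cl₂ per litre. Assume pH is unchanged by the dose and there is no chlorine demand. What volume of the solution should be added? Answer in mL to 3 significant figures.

Volume: 689 US gal × 3.785 L/gal = 2,608 L.
[OCl⁻]/[HOCl] = 10^(pH − pKa) = 10^(7.29 − 7.49) = 0.631; fraction as HOCl = 1/(1 + 0.631) = 0.6131.
Free chlorine required for 2.11 ppm HOCl: 2.11 / 0.6131 = 3.441 ppm.
FC to add: 3.441 − 0.7 = 2.741 mg/L as Cl₂.
Cl₂ equivalent: 2.741 mg/L × 2,608 L = 7.149 g.
Product at 8.8% available Cl: 7.149 / 0.088 = 81.24 g.
Volume: 81.24 g ÷ 1.18 g/mL = 68.85 mL.

68.8 mL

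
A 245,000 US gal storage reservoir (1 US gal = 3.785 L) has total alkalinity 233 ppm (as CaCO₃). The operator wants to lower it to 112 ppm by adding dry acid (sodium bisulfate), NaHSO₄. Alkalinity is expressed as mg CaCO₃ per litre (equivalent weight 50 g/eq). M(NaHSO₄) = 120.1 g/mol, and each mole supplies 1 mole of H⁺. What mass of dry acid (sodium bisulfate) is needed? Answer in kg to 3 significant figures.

270 kg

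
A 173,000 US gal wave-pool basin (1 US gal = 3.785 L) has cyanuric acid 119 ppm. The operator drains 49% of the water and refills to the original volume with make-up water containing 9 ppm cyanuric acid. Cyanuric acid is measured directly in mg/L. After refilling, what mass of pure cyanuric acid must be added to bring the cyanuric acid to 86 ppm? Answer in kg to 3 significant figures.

13.7 kg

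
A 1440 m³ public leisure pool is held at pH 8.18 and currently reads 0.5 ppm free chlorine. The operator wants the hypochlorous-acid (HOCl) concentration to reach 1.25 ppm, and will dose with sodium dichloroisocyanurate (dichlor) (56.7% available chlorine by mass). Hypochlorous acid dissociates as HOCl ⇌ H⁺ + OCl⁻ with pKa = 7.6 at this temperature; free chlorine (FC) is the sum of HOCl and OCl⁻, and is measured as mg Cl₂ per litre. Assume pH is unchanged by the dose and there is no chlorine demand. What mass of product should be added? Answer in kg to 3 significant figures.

Volume: 1440 m³ = 1,440,000 L.
[OCl⁻]/[HOCl] = 10^(pH − pKa) = 10^(8.18 − 7.6) = 3.802; fraction as HOCl = 1/(1 + 3.802) = 0.2083.
Free chlorine required for 1.25 ppm HOCl: 1.25 / 0.2083 = 6.002 ppm.
FC to add: 6.002 − 0.5 = 5.502 mg/L as Cl₂.
Cl₂ equivalent: 5.502 mg/L × 1,440,000 L = 7923 g.
Product at 56.7% available Cl: 7923 / 0.567 = 13,970 g.

14.0 kg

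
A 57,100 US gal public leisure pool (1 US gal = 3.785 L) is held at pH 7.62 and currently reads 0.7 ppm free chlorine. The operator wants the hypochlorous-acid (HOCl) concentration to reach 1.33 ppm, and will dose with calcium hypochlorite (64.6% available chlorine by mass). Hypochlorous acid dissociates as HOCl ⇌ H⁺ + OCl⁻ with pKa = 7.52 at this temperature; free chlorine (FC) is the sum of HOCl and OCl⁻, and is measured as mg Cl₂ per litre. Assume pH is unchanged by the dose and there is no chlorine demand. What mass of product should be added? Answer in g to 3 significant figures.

Volume: 57,100 US gal × 3.785 L/gal = 216,124 L.
[OCl⁻]/[HOCl] = 10^(pH − pKa) = 10^(7.62 − 7.52) = 1.259; fraction as HOCl = 1/(1 + 1.259) = 0.4427.
Free chlorine required for 1.33 ppm HOCl: 1.33 / 0.4427 = 3.004 ppm.
FC to add: 3.004 − 0.7 = 2.304 mg/L as Cl₂.
Cl₂ equivalent: 2.304 mg/L × 216,124 L = 498 g.
Product at 64.6% available Cl: 498 / 0.646 = 770.9 g.

771 g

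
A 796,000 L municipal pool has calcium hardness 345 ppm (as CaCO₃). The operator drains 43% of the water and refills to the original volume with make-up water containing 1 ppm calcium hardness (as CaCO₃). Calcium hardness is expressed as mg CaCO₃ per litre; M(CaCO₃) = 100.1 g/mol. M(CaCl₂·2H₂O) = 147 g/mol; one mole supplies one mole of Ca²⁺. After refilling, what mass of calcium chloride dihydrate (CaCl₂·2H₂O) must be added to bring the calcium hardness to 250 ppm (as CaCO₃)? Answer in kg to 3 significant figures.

61.9 kg

After draining 43% and refilling: 345 × 0.57 + 1 × 0.43 = 197.08 ppm.
Deficit to target: 250 − 197.08 = 52.92 mg/L.
As CaCO₃: 52.92 mg/L × 796,000 L = 42,120 g; ÷ 100.1 = 420.8 mol Ca²⁺.
Mass: 420.8 × 147 = 61,860 g.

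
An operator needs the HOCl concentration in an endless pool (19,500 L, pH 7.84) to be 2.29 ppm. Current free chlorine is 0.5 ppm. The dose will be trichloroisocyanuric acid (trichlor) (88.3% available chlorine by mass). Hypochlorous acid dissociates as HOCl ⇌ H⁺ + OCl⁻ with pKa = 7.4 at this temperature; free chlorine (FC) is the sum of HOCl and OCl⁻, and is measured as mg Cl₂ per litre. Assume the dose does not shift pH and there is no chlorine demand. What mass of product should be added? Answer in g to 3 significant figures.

179 g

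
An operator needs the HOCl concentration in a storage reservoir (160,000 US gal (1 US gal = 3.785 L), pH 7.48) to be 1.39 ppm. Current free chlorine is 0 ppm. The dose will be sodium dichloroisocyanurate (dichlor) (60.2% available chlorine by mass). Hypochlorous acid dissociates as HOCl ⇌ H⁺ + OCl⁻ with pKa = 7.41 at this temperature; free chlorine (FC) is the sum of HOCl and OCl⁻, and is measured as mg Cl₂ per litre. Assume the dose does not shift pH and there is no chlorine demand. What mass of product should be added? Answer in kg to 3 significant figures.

Volume: 160,000 US gal × 3.785 L/gal = 605,600 L.
[OCl⁻]/[HOCl] = 10^(pH − pKa) = 10^(7.48 − 7.41) = 1.175; fraction as HOCl = 1/(1 + 1.175) = 0.4598.
Free chlorine required for 1.39 ppm HOCl: 1.39 / 0.4598 = 3.023 ppm.
FC to add: 3.023 − 0 = 3.023 mg/L as Cl₂.
Cl₂ equivalent: 3.023 mg/L × 605,600 L = 1831 g.
Product at 60.2% available Cl: 1831 / 0.602 = 3041 g.

3.04 kg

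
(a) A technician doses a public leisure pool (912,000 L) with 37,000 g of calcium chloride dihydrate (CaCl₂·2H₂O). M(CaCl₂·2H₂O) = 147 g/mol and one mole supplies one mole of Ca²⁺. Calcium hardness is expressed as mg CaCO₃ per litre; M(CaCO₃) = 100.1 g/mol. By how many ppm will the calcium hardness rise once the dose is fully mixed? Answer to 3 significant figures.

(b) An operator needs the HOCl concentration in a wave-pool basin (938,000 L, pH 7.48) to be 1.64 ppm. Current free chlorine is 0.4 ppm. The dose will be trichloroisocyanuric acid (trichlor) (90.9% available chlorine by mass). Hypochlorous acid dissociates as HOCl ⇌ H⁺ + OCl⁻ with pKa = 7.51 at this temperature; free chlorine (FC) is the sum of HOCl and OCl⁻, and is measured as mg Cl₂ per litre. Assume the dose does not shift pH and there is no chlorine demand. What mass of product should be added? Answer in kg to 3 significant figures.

(a) 27.6 ppm; (b) 2.86 kg

(a) Moles of Ca²⁺: 37,000 g ÷ 147 g/mol = 251.7 mol.
(a) As CaCO₃: 251.7 mol × 100.1 g/mol = 25,200 g.
(a) Rise: 25,200 g / 912,000 L × 1000 = 27.63 mg/L.

(b) [OCl⁻]/[HOCl] = 10^(pH − pKa) = 10^(7.48 − 7.51) = 0.9333; fraction as HOCl = 1/(1 + 0.9333) = 0.5173.
(b) Free chlorine required for 1.64 ppm HOCl: 1.64 / 0.5173 = 3.171 ppm.
(b) FC to add: 3.171 − 0.4 = 2.771 mg/L as Cl₂.
(b) Cl₂ equivalent: 2.771 mg/L × 938,000 L = 2599 g.
(b) Product at 90.9% available Cl: 2599 / 0.909 = 2859 g.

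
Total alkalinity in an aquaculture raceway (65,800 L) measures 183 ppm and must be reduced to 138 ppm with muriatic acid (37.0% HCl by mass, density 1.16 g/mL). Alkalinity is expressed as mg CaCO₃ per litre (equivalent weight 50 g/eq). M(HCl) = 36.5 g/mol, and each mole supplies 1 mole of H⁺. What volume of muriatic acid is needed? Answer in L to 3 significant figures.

Alkalinity to neutralize: (183 − 138) = 45 mg/L as CaCO₃ × 65,800 L = 2961 g as CaCO₃.
Equivalents of H⁺ required: 2961 ÷ 50 g/eq = 59.22 eq = 59.22 mol HCl.
Mass of HCl: 59.22 × 36.5 = 2162 g.
Mass of 37.0% solution: 2162 / 0.37 = 5842 g.
Volume: 5842 g ÷ 1.16 g/mL = 5036 mL.

5.04 L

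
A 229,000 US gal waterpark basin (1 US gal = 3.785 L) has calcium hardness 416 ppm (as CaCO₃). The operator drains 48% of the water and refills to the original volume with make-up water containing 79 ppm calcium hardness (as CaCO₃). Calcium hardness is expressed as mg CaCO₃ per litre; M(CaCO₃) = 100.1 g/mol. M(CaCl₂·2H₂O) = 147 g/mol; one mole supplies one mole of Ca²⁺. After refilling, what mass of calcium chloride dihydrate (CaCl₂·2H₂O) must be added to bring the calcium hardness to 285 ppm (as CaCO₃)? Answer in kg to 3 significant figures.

39.2 kg

Volume: 229,000 US gal × 3.785 L/gal = 866,765 L.
After draining 48% and refilling: 416 × 0.52 + 79 × 0.48 = 254.24 ppm.
Deficit to target: 285 − 254.24 = 30.76 mg/L.
As CaCO₃: 30.76 mg/L × 866,765 L = 26,660 g; ÷ 100.1 = 266.4 mol Ca²⁺.
Mass: 266.4 × 147 = 39,150 g.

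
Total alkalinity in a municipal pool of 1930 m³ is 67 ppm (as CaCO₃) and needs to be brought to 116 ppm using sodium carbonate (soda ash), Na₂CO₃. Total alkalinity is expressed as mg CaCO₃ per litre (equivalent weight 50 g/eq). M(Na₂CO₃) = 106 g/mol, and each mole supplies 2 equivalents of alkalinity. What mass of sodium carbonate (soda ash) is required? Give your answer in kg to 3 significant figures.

100 kg

Volume: 1930 m³ = 1,930,000 L.
Alkalinity to add: (116 − 67) = 49 mg/L as CaCO₃ × 1,930,000 L = 94,570 g as CaCO₃.
Equivalents: 94,570 g ÷ 50 g/eq = 1891 eq.
Each mole of Na₂CO₃ supplies 2 eq, so 1891 / 2 = 945.7 mol.
Mass: 945.7 mol × 106 g/mol = 100,200 g.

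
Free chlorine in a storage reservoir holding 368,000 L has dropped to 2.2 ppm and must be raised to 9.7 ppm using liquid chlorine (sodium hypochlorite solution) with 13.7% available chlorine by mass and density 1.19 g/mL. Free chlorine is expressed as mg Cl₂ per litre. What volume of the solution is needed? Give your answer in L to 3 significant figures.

16.9 L

Chlorine deficit: 9.7 − 2.2 = 7.5 ppm = 7.5 mg/L as Cl₂.
Cl₂ equivalent needed: 7.5 mg/L × 368,000 L = 2,760,000 mg = 2760 g.
Product at 13.7% available chlorine: 2760 / 0.137 = 20,150 g.
Volume at density 1.19 g/mL: 20,150 g ÷ 1.19 g/mL = 16,930 mL.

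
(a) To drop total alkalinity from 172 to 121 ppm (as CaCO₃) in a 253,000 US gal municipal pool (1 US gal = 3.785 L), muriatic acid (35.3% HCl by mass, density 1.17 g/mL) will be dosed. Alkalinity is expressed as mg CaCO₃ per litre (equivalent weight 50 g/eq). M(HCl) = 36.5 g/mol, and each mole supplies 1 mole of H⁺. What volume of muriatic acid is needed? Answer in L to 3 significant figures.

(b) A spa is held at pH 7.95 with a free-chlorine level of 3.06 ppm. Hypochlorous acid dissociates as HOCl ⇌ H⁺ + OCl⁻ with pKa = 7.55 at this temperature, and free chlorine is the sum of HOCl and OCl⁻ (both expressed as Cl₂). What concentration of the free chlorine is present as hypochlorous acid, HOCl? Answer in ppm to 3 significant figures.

(a) 86.3 L; (b) 0.871 ppm

(a) Volume: 253,000 US gal × 3.785 L/gal = 957,605 L.
(a) Alkalinity to neutralize: (172 − 121) = 51 mg/L as CaCO₃ × 957,605 L = 48,840 g as CaCO₃.
(a) Equivalents of H⁺ required: 48,840 ÷ 50 g/eq = 976.8 eq = 976.8 mol HCl.
(a) Mass of HCl: 976.8 × 36.5 = 35,650 g.
(a) Mass of 35.3% solution: 35,650 / 0.353 = 101,000 g.
(a) Volume: 101,000 g ÷ 1.17 g/mL = 86,320 mL.

(b) [OCl⁻]/[HOCl] = 10^(pH − pKa) = 10^(7.95 − 7.55) = 10^0.40 = 2.512.
(b) Fraction as HOCl = 1 / (1 + 2.512) = 0.2847.
(b) HOCl = 0.2847 × 3.06 ppm = 0.8713 ppm.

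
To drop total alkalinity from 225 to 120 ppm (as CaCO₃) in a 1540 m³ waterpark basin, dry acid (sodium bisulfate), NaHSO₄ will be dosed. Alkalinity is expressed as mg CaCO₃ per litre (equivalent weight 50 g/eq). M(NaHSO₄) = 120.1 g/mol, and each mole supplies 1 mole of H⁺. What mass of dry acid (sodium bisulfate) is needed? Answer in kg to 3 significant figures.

Volume: 1540 m³ = 1,540,000 L.
Alkalinity to neutralize: (225 − 120) = 105 mg/L as CaCO₃ × 1,540,000 L = 161,700 g as CaCO₃.
Equivalents of H⁺ required: 161,700 ÷ 50 g/eq = 3234 eq = 3234 mol NaHSO₄.
Mass of NaHSO₄: 3234 × 120.1 = 388,400 g.

388 kg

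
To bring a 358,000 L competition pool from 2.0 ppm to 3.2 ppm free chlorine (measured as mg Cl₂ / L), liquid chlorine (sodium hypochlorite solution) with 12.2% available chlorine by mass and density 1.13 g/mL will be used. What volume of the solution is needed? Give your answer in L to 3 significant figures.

3.12 L

Chlorine deficit: 3.2 − 2.0 = 1.2 ppm = 1.2 mg/L as Cl₂.
Cl₂ equivalent needed: 1.2 mg/L × 358,000 L = 429,600 mg = 429.6 g.
Product at 12.2% available chlorine: 429.6 / 0.122 = 3521 g.
Volume at density 1.13 g/mL: 3521 g ÷ 1.13 g/mL = 3116 mL.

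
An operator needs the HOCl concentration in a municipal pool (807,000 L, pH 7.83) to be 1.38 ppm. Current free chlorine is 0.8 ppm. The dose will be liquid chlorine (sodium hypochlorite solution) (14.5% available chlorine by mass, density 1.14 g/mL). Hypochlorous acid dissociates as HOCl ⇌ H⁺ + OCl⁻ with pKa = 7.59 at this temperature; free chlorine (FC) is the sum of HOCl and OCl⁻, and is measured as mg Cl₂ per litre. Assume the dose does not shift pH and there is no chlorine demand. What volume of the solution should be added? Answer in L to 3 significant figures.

[OCl⁻]/[HOCl] = 10^(pH − pKa) = 10^(7.83 − 7.59) = 1.738; fraction as HOCl = 1/(1 + 1.738) = 0.3653.
Free chlorine required for 1.38 ppm HOCl: 1.38 / 0.3653 = 3.778 ppm.
FC to add: 3.778 − 0.8 = 2.978 mg/L as Cl₂.
Cl₂ equivalent: 2.978 mg/L × 807,000 L = 2403 g.
Product at 14.5% available Cl: 2403 / 0.145 = 16,580 g.
Volume: 16,580 g ÷ 1.14 g/mL = 14,540 mL.

14.5 L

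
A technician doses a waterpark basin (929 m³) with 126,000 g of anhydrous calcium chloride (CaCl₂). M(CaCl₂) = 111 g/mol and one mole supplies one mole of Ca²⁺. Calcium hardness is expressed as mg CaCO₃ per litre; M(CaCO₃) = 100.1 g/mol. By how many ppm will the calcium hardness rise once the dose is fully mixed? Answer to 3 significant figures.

122 ppm

Volume: 929 m³ = 929,000 L.
Moles of Ca²⁺: 126,000 g ÷ 111 g/mol = 1135 mol.
As CaCO₃: 1135 mol × 100.1 g/mol = 113,600 g.
Rise: 113,600 g / 929,000 L × 1000 = 122.3 mg/L.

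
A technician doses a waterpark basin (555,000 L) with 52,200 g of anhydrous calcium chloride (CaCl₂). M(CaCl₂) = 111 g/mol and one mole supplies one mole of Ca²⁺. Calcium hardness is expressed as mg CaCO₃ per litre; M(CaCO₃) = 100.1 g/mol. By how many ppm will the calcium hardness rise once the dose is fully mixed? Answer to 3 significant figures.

84.8 ppm

Moles of Ca²⁺: 52,200 g ÷ 111 g/mol = 470.3 mol.
As CaCO₃: 470.3 mol × 100.1 g/mol = 47,070 g.
Rise: 47,070 g / 555,000 L × 1000 = 84.82 mg/L.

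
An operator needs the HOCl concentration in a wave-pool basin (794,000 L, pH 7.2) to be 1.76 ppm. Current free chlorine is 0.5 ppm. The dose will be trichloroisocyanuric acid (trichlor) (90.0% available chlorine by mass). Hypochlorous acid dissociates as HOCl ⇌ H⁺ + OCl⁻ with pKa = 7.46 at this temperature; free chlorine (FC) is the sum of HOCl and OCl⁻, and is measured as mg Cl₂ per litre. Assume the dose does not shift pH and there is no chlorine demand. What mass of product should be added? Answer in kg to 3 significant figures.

1.96 kg

[OCl⁻]/[HOCl] = 10^(pH − pKa) = 10^(7.2 − 7.46) = 0.5495; fraction as HOCl = 1/(1 + 0.5495) = 0.6454.
Free chlorine required for 1.76 ppm HOCl: 1.76 / 0.6454 = 2.727 ppm.
FC to add: 2.727 − 0.5 = 2.227 mg/L as Cl₂.
Cl₂ equivalent: 2.227 mg/L × 794,000 L = 1768 g.
Product at 90.0% available Cl: 1768 / 0.9 = 1965 g.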